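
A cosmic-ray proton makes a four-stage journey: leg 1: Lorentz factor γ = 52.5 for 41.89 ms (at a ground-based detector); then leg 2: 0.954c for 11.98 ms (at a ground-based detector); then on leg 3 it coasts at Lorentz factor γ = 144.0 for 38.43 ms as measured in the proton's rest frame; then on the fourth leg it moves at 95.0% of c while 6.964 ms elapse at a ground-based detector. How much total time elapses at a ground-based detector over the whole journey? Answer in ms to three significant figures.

Leg 1: 41.89 ms is already measured at a ground-based detector.
Leg 2: 11.98 ms is already measured at a ground-based detector.
Leg 3: γ = 144.0; Δt_3 = 144.0 × 38.43 = 5534 ms.
Leg 4: 6.964 ms is already measured at a ground-based detector.
Total: 41.89 + 11.98 + 5534 + 6.964 ms.

Δt = 5590 ms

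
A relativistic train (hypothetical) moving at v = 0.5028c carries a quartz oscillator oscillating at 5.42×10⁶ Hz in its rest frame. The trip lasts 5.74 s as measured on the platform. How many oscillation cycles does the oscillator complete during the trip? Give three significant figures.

N = 2.69×10⁷

γ = 1/√(1 − 0.5028²) = 1/√0.7472 = 1.157
The oscillator's own cycle count is N = f × τ where τ is the proper time on the train. τ = Δt/γ = 5.74/1.157 = 4.962 s = 4.962×10⁰ s.
N = 5.42×10⁶ × 4.962×10⁰ = 2.689×10⁷.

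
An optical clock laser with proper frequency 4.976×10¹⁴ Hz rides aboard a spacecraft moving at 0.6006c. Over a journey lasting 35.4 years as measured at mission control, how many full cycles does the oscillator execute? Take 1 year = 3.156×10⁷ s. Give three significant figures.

γ = 1/√(1 − 0.6006²) = 1/√0.6393 = 1.251
The oscillator's own cycle count is N = f × τ where τ is the proper time aboard the spacecraft. τ = Δt/γ = 35.4/1.251 = 28.30 years = 8.933×10⁸ s.
N = 4.976×10¹⁴ × 8.933×10⁸ = 4.445×10²³.

N = 4.44×10²³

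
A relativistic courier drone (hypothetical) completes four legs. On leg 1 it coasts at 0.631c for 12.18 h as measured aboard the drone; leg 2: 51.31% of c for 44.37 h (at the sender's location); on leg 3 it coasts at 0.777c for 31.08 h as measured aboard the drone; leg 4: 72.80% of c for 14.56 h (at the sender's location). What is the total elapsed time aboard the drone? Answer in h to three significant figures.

Leg 1: 12.18 h is already measured aboard the drone.
Leg 2: β = 0.5131; γ = 1/√(1 − 0.5131²) = 1/√0.7367 = 1.165; τ_2 = 44.37/1.165 = 38.08 h.
Leg 3: 31.08 h is already measured aboard the drone.
Leg 4: β = 0.7280; γ = 1/√(1 − 0.7280²) = 1/√0.4700 = 1.459; τ_4 = 14.56/1.459 = 9.982 h.
Total: 12.18 + 38.08 + 31.08 + 9.982 h.

τ = 91.3 h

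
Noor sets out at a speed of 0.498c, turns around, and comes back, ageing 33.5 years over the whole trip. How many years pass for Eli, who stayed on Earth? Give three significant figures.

γ = 1/√(1 − 0.498²) = 1/√0.7520 = 1.153
Earth-frame duration is the dilated interval: Δt = γτ = 1.153 × 33.5 years.

Δt = 38.6 years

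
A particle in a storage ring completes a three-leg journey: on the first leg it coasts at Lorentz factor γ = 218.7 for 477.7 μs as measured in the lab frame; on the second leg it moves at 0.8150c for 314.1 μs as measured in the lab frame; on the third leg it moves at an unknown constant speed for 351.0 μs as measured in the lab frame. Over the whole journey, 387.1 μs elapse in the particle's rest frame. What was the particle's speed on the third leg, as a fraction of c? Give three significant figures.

β = 0.816

Leg 1: γ = 218.7; τ_1 = 477.7/218.7 = 2.184 μs.
Leg 2: γ = 1/√(1 − 0.8150²) = 1/√0.3358 = 1.726; τ_2 = 314.1/1.726 = 182.0 μs.
Leg 3: speed unknown; τ_3 = 351.0/γ_3.
Total proper time: 2.184 + 182.0 + τ_3 = 387.1, so τ_3 = 387.1 − 184.2 = 202.9 μs.
γ_3 = 351.0/202.9 = 1.730; β = √(1 − 1/γ²) = √0.6658.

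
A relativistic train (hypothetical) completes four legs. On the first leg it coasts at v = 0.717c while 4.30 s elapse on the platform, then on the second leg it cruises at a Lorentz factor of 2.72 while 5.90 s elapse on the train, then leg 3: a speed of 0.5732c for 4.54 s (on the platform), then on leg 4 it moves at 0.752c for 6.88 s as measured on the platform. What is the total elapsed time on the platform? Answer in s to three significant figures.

Δt = 31.8 s

Leg 1: 4.30 s is already measured on the platform.
Leg 2: γ = 2.72; Δt_2 = 2.720 × 5.90 = 16.05 s.
Leg 3: 4.54 s is already measured on the platform.
Leg 4: 6.88 s is already measured on the platform.
Total: 4.300 + 16.05 + 4.540 + 6.880 s.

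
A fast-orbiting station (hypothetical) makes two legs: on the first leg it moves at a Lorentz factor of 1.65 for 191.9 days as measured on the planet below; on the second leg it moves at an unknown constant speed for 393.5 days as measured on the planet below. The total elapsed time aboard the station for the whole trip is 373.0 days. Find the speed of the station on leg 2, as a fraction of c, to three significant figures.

β = 0.758

Leg 1: γ = 1.65; τ_1 = 191.9/1.650 = 116.3 days.
Leg 2: speed unknown; τ_2 = 393.5/γ_2.
Total proper time: 116.3 + τ_2 = 373.0, so τ_2 = 373.0 − 116.3 = 256.7 days.
γ_2 = 393.5/256.7 = 1.533; β = √(1 − 1/γ²) = √0.5744.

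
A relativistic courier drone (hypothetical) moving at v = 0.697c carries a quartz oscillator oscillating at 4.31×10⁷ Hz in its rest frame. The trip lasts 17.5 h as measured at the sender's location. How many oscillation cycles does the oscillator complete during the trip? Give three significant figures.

N = 1.95×10¹²

γ = 1/√(1 − 0.697²) = 1/√0.5142 = 1.395
The oscillator's own cycle count is N = f × τ where τ is the proper time aboard the drone. τ = Δt/γ = 17.5/1.395 = 12.55 h = 4.518×10⁴ s.
N = 4.31×10⁷ × 4.518×10⁴ = 1.947×10¹².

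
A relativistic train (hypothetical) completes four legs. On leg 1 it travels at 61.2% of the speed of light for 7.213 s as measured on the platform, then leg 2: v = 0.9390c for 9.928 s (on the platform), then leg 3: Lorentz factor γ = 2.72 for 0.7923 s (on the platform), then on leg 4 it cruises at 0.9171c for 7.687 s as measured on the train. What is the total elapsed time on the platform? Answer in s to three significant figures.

Δt = 37.2 s

Leg 1: 7.213 s is already measured on the platform.
Leg 2: 9.928 s is already measured on the platform.
Leg 3: 0.7923 s is already measured on the platform.
Leg 4: γ = 1/√(1 − 0.9171²) = 1/√0.1589 = 2.508; Δt_4 = 2.508 × 7.687 = 19.28 s.
Total: 7.213 + 9.928 + 0.7923 + 19.28 s.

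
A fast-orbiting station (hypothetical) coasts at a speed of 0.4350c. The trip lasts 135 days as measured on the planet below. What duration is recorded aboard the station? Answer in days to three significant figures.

γ = 1/√(1 − 0.4350²) = 1/√0.8108 = 1.111
The interval measured on the planet below is the dilated one; the clock aboard the station measures the proper time τ = Δt/γ = 135/1.111 days.

τ = 122 days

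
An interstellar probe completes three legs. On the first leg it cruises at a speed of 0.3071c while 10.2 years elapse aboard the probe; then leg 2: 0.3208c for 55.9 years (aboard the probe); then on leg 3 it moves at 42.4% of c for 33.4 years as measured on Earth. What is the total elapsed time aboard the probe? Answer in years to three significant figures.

τ = 96.3 years

Leg 1: 10.2 years is already measured aboard the probe.
Leg 2: 55.9 years is already measured aboard the probe.
Leg 3: β = 0.424; γ = 1/√(1 − 0.424²) = 1/√0.8202 = 1.104; τ_3 = 33.4/1.104 = 30.25 years.
Total: 10.20 + 55.90 + 30.25 years.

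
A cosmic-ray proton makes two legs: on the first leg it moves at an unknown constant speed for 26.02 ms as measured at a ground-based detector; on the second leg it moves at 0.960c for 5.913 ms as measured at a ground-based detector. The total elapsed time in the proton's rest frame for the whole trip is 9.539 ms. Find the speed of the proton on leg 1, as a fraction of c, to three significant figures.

β = 0.953

Leg 1: speed unknown; τ_1 = 26.02/γ_1.
Leg 2: γ = 1/√(1 − 0.960²) = 25/7 ≈ 3.571; τ_2 = 5.913/3.571 = 1.656 ms.
Total proper time: τ_1 + 1.656 = 9.539, so τ_1 = 9.539 − 1.656 = 7.883 ms.
γ_1 = 26.02/7.883 = 3.301; β = √(1 − 1/γ²) = √0.9082.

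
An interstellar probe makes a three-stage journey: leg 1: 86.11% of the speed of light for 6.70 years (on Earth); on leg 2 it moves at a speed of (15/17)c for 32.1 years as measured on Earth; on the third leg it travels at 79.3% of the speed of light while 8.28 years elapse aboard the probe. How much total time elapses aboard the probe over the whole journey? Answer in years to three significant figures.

Leg 1: β = 0.8611; γ = 1/√(1 − 0.8611²) = 1/√0.2585 = 1.967; τ_1 = 6.70/1.967 = 3.407 years.
Leg 2: γ = 1/√(1 − (15/17)²) = 17/8 = 2.125; τ_2 = 32.1/2.125 = 15.11 years.
Leg 3: 8.28 years is already measured aboard the probe.
Total: 3.407 + 15.11 + 8.280 years.

τ = 26.8 years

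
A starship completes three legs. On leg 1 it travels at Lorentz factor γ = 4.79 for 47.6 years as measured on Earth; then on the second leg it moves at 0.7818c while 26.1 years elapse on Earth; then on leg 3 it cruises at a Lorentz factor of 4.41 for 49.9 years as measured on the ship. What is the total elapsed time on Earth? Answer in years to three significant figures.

Leg 1: 47.6 years is already measured on Earth.
Leg 2: 26.1 years is already measured on Earth.
Leg 3: γ = 4.41; Δt_3 = 4.410 × 49.9 = 220.1 years.
Total: 47.60 + 26.10 + 220.1 years.

Δt = 294 years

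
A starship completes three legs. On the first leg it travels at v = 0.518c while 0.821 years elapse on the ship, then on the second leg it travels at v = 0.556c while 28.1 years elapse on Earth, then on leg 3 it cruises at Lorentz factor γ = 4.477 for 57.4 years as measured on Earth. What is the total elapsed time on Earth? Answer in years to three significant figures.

Leg 1: γ = 1/√(1 − 0.518²) = 1/√0.7317 = 1.169; Δt_1 = 1.169 × 0.821 = 0.9598 years.
Leg 2: 28.1 years is already measured on Earth.
Leg 3: 57.4 years is already measured on Earth.
Total: 0.9598 + 28.10 + 57.40 years.

Δt = 86.5 years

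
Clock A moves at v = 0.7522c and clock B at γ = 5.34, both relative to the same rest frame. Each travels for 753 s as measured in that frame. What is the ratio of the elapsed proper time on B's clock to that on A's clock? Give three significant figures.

τ_B/τ_A = 0.284

A: γ = 1/√(1 − 0.7522²) = 1/√0.4342 = 1.518. B: γ = 5.34.
τ_A/τ_B = γ_B/γ_A = 5.340/1.518 = 3.519, so τ_B/τ_A = 0.2842.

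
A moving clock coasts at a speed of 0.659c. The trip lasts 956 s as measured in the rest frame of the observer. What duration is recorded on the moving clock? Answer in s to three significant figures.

τ = 719 s

γ = 1/√(1 − 0.659²) = 1/√0.5657 = 1.330
The interval measured in the rest frame of the observer is the dilated one; the clock on the moving clock measures the proper time τ = Δt/γ = 956/1.330 s.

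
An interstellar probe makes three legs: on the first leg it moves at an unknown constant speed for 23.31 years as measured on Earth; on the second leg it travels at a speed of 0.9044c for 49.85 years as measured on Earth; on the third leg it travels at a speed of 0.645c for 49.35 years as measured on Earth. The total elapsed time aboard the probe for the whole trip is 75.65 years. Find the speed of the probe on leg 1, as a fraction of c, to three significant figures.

Leg 1: speed unknown; τ_1 = 23.31/γ_1.
Leg 2: γ = 1/√(1 − 0.9044²) = 1/√0.1821 = 2.344; τ_2 = 49.85/2.344 = 21.27 years.
Leg 3: γ = 1/√(1 − 0.645²) = 1/√0.5840 = 1.309; τ_3 = 49.35/1.309 = 37.71 years.
Total proper time: τ_1 + 21.27 + 37.71 = 75.65, so τ_1 = 75.65 − 58.98 = 16.67 years.
γ_1 = 23.31/16.67 = 1.399; β = √(1 − 1/γ²) = √0.4887.

β = 0.699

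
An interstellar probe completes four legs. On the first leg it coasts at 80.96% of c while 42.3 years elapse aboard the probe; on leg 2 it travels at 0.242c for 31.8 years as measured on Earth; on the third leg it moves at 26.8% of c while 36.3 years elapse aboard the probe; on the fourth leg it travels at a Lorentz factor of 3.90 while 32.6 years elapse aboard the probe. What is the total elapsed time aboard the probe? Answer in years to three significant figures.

τ = 142 years

Leg 1: 42.3 years is already measured aboard the probe.
Leg 2: γ = 1/√(1 − 0.242²) = 1/√0.9414 = 1.031; τ_2 = 31.8/1.031 = 30.85 years.
Leg 3: 36.3 years is already measured aboard the probe.
Leg 4: 32.6 years is already measured aboard the probe.
Total: 42.30 + 30.85 + 36.30 + 32.60 years.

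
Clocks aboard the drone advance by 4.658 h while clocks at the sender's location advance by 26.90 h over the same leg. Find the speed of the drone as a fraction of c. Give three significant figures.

The proper time is measured aboard the drone (both events occur at the drone's location); Δt is measured at the sender's location. γ = Δt/τ = 26.90/4.658 = 5.775.
β = √(1 − 1/γ²) = √(1 − 0.02998) = √0.9700

v = 0.985c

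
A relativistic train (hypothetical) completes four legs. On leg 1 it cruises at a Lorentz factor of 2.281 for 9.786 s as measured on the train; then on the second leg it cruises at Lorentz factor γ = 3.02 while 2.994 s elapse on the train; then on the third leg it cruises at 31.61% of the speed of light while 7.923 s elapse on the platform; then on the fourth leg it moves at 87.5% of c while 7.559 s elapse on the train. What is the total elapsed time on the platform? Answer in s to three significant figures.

Leg 1: γ = 2.281; Δt_1 = 2.281 × 9.786 = 22.32 s.
Leg 2: γ = 3.02; Δt_2 = 3.020 × 2.994 = 9.042 s.
Leg 3: 7.923 s is already measured on the platform.
Leg 4: β = 0.875; γ = 1/√(1 − 0.875²) = 1/√0.2344 = 2.066; Δt_4 = 2.066 × 7.559 = 15.61 s.
Total: 22.32 + 9.042 + 7.923 + 15.61 s.

Δt = 54.9 s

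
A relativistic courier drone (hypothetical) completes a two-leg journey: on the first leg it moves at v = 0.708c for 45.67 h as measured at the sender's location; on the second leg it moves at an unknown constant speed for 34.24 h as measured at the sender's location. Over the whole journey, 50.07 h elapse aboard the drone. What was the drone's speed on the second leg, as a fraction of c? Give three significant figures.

Leg 1: γ = 1/√(1 − 0.708²) = 1/√0.4987 = 1.416; τ_1 = 45.67/1.416 = 32.25 h.
Leg 2: speed unknown; τ_2 = 34.24/γ_2.
Total proper time: 32.25 + τ_2 = 50.07, so τ_2 = 50.07 − 32.25 = 17.82 h.
γ_2 = 34.24/17.82 = 1.922; β = √(1 − 1/γ²) = √0.7292.

β = 0.854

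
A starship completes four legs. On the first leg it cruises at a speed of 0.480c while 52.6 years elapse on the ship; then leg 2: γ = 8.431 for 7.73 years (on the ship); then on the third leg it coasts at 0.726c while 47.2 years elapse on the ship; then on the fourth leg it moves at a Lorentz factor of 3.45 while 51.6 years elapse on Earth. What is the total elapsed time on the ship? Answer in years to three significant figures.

τ = 122 years

Leg 1: 52.6 years is already measured on the ship.
Leg 2: 7.73 years is already measured on the ship.
Leg 3: 47.2 years is already measured on the ship.
Leg 4: γ = 3.45; τ_4 = 51.6/3.450 = 14.96 years.
Total: 52.60 + 7.730 + 47.20 + 14.96 years.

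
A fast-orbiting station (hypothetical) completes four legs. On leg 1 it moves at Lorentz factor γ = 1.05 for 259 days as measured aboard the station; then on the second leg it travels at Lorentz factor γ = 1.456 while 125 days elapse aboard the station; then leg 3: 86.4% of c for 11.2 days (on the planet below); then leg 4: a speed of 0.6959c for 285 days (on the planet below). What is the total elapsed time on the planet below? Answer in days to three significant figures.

Leg 1: γ = 1.05; Δt_1 = 1.050 × 259 = 271.9 days.
Leg 2: γ = 1.456; Δt_2 = 1.456 × 125 = 182.0 days.
Leg 3: 11.2 days is already measured on the planet below.
Leg 4: 285 days is already measured on the planet below.
Total: 271.9 + 182.0 + 11.20 + 285.0 days.

Δt = 750 days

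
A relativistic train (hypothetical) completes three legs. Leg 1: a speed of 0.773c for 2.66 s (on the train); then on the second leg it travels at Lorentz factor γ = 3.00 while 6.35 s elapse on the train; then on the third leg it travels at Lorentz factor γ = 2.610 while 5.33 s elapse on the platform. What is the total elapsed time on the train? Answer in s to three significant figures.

τ = 11.1 s

Leg 1: 2.66 s is already measured on the train.
Leg 2: 6.35 s is already measured on the train.
Leg 3: γ = 2.610; τ_3 = 5.33/2.610 = 2.042 s.
Total: 2.660 + 6.350 + 2.042 s.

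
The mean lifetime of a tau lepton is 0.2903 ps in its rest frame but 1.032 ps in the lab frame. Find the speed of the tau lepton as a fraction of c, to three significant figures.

β = 0.960

γ = Δt/τ₀ = 1.032/0.2903 = 3.555
β = √(1 − 1/γ²) = √(1 − 0.07913) = √0.9209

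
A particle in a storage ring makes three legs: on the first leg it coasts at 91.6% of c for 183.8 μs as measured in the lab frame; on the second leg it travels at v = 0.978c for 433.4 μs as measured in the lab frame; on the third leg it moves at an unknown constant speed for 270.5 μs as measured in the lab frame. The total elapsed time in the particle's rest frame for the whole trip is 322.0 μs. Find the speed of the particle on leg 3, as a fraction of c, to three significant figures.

Leg 1: β = 0.916; γ = 1/√(1 − 0.916²) = 1/√0.1609 = 2.493; τ_1 = 183.8/2.493 = 73.74 μs.
Leg 2: γ = 1/√(1 − 0.978²) = 1/√0.04352 = 4.794; τ_2 = 433.4/4.794 = 90.41 μs.
Leg 3: speed unknown; τ_3 = 270.5/γ_3.
Total proper time: 73.74 + 90.41 + τ_3 = 322.0, so τ_3 = 322.0 − 164.1 = 157.9 μs.
γ_3 = 270.5/157.9 = 1.714; β = √(1 − 1/γ²) = √0.6595.

β = 0.812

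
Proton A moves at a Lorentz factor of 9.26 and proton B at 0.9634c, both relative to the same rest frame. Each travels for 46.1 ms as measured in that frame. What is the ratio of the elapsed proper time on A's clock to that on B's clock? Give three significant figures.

A: γ = 9.26. B: γ = 1/√(1 − 0.9634²) = 1/√0.07186 = 3.730.
τ_A/τ_B = γ_B/γ_A = 3.730/9.260 = 0.4029, so τ_A/τ_B = 0.4029.

τ_A/τ_B = 0.403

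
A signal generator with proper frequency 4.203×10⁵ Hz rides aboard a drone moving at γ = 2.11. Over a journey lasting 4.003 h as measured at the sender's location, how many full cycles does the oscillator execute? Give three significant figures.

N = 2.87×10⁹

γ = 2.11
The oscillator's own cycle count is N = f × τ where τ is the proper time aboard the drone. τ = Δt/γ = 4.003/2.110 = 1.897 h = 6.830×10³ s.
N = 4.203×10⁵ × 6.830×10³ = 2.871×10⁹.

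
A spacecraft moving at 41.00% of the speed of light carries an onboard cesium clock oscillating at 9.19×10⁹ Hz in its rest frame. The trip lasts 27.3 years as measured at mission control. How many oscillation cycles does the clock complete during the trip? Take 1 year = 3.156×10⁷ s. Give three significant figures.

N = 7.22×10¹⁸

β = 0.4100; γ = 1/√(1 − 0.4100²) = 1/√0.8319 = 1.096
The oscillator's own cycle count is N = f × τ where τ is the proper time aboard the spacecraft. τ = Δt/γ = 27.3/1.096 = 24.90 years = 7.858×10⁸ s.
N = 9.19×10⁹ × 7.858×10⁸ = 7.222×10¹⁸.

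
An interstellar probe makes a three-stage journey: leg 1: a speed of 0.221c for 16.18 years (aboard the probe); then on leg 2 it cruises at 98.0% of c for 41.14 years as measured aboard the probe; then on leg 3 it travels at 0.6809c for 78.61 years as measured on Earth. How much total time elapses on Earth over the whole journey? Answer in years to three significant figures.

Leg 1: γ = 1/√(1 − 0.221²) = 1/√0.9512 = 1.025; Δt_1 = 1.025 × 16.18 = 16.59 years.
Leg 2: β = 0.980; γ = 1/√(1 − 0.980²) = 1/√0.03960 = 5.025; Δt_2 = 5.025 × 41.14 = 206.7 years.
Leg 3: 78.61 years is already measured on Earth.
Total: 16.59 + 206.7 + 78.61 years.

Δt = 302 years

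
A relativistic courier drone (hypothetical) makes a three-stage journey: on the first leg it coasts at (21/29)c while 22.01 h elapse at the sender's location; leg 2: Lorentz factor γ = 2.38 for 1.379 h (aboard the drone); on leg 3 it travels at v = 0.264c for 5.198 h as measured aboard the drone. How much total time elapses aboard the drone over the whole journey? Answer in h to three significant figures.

Leg 1: γ = 1/√(1 − (21/29)²) = 29/20 = 1.450; τ_1 = 22.01/1.450 = 15.18 h.
Leg 2: 1.379 h is already measured aboard the drone.
Leg 3: 5.198 h is already measured aboard the drone.
Total: 15.18 + 1.379 + 5.198 h.

τ = 21.8 h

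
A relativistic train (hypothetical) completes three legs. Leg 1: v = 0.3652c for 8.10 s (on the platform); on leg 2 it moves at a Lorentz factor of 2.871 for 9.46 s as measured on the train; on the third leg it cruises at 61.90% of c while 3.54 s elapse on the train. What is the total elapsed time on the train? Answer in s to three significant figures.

Leg 1: γ = 1/√(1 − 0.3652²) = 1/√0.8666 = 1.074; τ_1 = 8.10/1.074 = 7.541 s.
Leg 2: 9.46 s is already measured on the train.
Leg 3: 3.54 s is already measured on the train.
Total: 7.541 + 9.460 + 3.540 s.

τ = 20.5 s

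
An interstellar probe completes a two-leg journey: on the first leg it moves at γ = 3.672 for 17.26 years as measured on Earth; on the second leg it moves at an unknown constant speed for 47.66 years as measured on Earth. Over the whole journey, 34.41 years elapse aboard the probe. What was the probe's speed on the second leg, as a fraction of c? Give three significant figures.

β = 0.782

Leg 1: γ = 3.672; τ_1 = 17.26/3.672 = 4.700 years.
Leg 2: speed unknown; τ_2 = 47.66/γ_2.
Total proper time: 4.700 + τ_2 = 34.41, so τ_2 = 34.41 − 4.700 = 29.71 years.
γ_2 = 47.66/29.71 = 1.604; β = √(1 − 1/γ²) = √0.6114.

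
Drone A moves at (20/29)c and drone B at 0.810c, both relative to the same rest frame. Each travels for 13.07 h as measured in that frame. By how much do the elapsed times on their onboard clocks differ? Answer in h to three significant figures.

A: γ = 1/√(1 − (20/29)²) = 29/21 ≈ 1.381; τ_A = 13.07/1.381 = 9.464 h.
B: γ = 1/√(1 − 0.810²) = 1/√0.3439 = 1.705; τ_B = 13.07/1.705 = 7.665 h.

|τ_A − τ_B| = 1.80 h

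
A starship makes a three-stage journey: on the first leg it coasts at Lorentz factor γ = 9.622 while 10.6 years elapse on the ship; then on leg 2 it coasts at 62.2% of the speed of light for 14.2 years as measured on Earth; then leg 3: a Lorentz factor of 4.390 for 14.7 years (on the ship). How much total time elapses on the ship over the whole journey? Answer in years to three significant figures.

τ = 36.4 years

Leg 1: 10.6 years is already measured on the ship.
Leg 2: β = 0.622; γ = 1/√(1 − 0.622²) = 1/√0.6131 = 1.277; τ_2 = 14.2/1.277 = 11.12 years.
Leg 3: 14.7 years is already measured on the ship.
Total: 10.60 + 11.12 + 14.70 years.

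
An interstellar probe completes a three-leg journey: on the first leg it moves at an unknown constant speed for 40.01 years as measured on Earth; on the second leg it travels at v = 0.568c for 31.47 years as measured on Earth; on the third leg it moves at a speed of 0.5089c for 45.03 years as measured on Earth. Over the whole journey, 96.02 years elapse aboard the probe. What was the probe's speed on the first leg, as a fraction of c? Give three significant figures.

β = 0.621

Leg 1: speed unknown; τ_1 = 40.01/γ_1.
Leg 2: γ = 1/√(1 − 0.568²) = 1/√0.6774 = 1.215; τ_2 = 31.47/1.215 = 25.90 years.
Leg 3: γ = 1/√(1 − 0.5089²) = 1/√0.7410 = 1.162; τ_3 = 45.03/1.162 = 38.76 years.
Total proper time: τ_1 + 25.90 + 38.76 = 96.02, so τ_1 = 96.02 − 64.66 = 31.36 years.
γ_1 = 40.01/31.36 = 1.276; β = √(1 − 1/γ²) = √0.3858.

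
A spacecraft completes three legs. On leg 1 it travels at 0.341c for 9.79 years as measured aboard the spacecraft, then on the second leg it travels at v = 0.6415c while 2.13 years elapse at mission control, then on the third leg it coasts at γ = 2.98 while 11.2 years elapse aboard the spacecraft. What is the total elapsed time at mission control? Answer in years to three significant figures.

Leg 1: γ = 1/√(1 − 0.341²) = 1/√0.8837 = 1.064; Δt_1 = 1.064 × 9.79 = 10.41 years.
Leg 2: 2.13 years is already measured at mission control.
Leg 3: γ = 2.98; Δt_3 = 2.980 × 11.2 = 33.38 years.
Total: 10.41 + 2.130 + 33.38 years.

Δt = 45.9 years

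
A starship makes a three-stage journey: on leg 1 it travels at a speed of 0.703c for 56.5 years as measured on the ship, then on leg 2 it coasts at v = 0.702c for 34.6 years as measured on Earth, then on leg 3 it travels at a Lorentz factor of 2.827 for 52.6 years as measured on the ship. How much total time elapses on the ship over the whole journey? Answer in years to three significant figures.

τ = 134 years

Leg 1: 56.5 years is already measured on the ship.
Leg 2: γ = 1/√(1 − 0.702²) = 1/√0.5072 = 1.404; τ_2 = 34.6/1.404 = 24.64 years.
Leg 3: 52.6 years is already measured on the ship.
Total: 56.50 + 24.64 + 52.60 years.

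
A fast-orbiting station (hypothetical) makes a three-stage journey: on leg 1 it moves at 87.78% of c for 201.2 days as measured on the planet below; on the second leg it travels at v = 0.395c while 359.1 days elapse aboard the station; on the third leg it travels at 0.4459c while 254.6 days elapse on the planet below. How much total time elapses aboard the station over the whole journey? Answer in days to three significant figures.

τ = 683 days

Leg 1: β = 0.8778; γ = 1/√(1 − 0.8778²) = 1/√0.2295 = 2.088; τ_1 = 201.2/2.088 = 96.38 days.
Leg 2: 359.1 days is already measured aboard the station.
Leg 3: γ = 1/√(1 − 0.4459²) = 1/√0.8012 = 1.117; τ_3 = 254.6/1.117 = 227.9 days.
Total: 96.38 + 359.1 + 227.9 days.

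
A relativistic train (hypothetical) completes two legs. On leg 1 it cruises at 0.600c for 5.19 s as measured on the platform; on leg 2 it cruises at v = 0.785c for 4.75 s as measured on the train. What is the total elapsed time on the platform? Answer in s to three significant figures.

Leg 1: 5.19 s is already measured on the platform.
Leg 2: γ = 1/√(1 − 0.785²) = 1/√0.3838 = 1.614; Δt_2 = 1.614 × 4.75 = 7.668 s.
Total: 5.190 + 7.668 s.

Δt = 12.9 s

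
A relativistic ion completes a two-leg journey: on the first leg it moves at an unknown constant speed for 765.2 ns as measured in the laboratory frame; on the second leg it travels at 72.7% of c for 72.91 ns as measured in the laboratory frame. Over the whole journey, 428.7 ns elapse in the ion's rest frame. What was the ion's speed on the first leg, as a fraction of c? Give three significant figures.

β = 0.869

Leg 1: speed unknown; τ_1 = 765.2/γ_1.
Leg 2: β = 0.727; γ = 1/√(1 − 0.727²) = 1/√0.4715 = 1.456; τ_2 = 72.91/1.456 = 50.06 ns.
Total proper time: τ_1 + 50.06 = 428.7, so τ_1 = 428.7 − 50.06 = 378.6 ns.
γ_1 = 765.2/378.6 = 2.021; β = √(1 − 1/γ²) = √0.7552.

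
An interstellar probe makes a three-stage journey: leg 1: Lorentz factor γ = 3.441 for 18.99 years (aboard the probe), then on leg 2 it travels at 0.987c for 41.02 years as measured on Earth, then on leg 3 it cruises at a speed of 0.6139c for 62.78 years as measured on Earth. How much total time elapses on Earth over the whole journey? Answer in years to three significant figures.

Δt = 169 years

Leg 1: γ = 3.441; Δt_1 = 3.441 × 18.99 = 65.34 years.
Leg 2: 41.02 years is already measured on Earth.
Leg 3: 62.78 years is already measured on Earth.
Total: 65.34 + 41.02 + 62.78 years.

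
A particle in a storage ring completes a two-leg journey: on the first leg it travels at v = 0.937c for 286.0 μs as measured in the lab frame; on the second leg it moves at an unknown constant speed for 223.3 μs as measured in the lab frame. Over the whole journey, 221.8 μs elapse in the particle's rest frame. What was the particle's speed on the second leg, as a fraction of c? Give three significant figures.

Leg 1: γ = 1/√(1 − 0.937²) = 1/√0.1220 = 2.863; τ_1 = 286.0/2.863 = 99.91 μs.
Leg 2: speed unknown; τ_2 = 223.3/γ_2.
Total proper time: 99.91 + τ_2 = 221.8, so τ_2 = 221.8 − 99.91 = 121.9 μs.
γ_2 = 223.3/121.9 = 1.832; β = √(1 − 1/γ²) = √0.7020.

β = 0.838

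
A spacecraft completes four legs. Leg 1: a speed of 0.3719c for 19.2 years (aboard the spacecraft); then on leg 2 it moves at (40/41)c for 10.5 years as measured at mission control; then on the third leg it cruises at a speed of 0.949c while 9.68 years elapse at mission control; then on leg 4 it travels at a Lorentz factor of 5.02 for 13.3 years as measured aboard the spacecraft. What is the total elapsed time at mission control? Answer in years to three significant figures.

Δt = 108 years

Leg 1: γ = 1/√(1 − 0.3719²) = 1/√0.8617 = 1.077; Δt_1 = 1.077 × 19.2 = 20.68 years.
Leg 2: 10.5 years is already measured at mission control.
Leg 3: 9.68 years is already measured at mission control.
Leg 4: γ = 5.02; Δt_4 = 5.020 × 13.3 = 66.77 years.
Total: 20.68 + 10.50 + 9.680 + 66.77 years.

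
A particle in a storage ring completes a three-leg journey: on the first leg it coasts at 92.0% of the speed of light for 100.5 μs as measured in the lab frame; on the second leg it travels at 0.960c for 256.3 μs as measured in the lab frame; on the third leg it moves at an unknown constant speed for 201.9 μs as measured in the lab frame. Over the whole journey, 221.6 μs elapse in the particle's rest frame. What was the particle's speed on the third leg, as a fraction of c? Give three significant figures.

Leg 1: β = 0.920; γ = 1/√(1 − 0.920²) = 1/√0.1536 = 2.552; τ_1 = 100.5/2.552 = 39.39 μs.
Leg 2: γ = 1/√(1 − 0.960²) = 25/7 ≈ 3.571; τ_2 = 256.3/3.571 = 71.76 μs.
Leg 3: speed unknown; τ_3 = 201.9/γ_3.
Total proper time: 39.39 + 71.76 + τ_3 = 221.6, so τ_3 = 221.6 − 111.2 = 110.4 μs.
γ_3 = 201.9/110.4 = 1.828; β = √(1 − 1/γ²) = √0.7007.

β = 0.837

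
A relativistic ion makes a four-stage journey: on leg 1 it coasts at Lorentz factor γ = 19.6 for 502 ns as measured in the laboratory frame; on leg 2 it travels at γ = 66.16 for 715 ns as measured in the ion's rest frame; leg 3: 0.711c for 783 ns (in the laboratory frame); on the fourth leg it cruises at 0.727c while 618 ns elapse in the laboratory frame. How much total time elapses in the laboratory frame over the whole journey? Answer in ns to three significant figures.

Δt = 4.92×10⁴ ns

Leg 1: 502 ns is already measured in the laboratory frame.
Leg 2: γ = 66.16; Δt_2 = 66.16 × 715 = 4.730×10⁴ ns.
Leg 3: 783 ns is already measured in the laboratory frame.
Leg 4: 618 ns is already measured in the laboratory frame.
Total: 502.0 + 4.730×10⁴ + 783.0 + 618.0 ns.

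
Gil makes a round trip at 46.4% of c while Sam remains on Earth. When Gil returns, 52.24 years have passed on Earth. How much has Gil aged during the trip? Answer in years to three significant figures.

β = 0.464; γ = 1/√(1 − 0.464²) = 1/√0.7847 = 1.129
Gil's clock measures proper time along the trip: τ = Δt/γ = 52.24/1.129 years.

τ = 46.3 years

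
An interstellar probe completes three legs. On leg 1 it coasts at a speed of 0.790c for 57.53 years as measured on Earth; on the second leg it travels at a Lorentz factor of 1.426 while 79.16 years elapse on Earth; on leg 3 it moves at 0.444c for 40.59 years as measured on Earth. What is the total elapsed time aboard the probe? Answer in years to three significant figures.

τ = 127 years

Leg 1: γ = 1/√(1 − 0.790²) = 1/√0.3759 = 1.631; τ_1 = 57.53/1.631 = 35.27 years.
Leg 2: γ = 1.426; τ_2 = 79.16/1.426 = 55.51 years.
Leg 3: γ = 1/√(1 − 0.444²) = 1/√0.8029 = 1.116; τ_3 = 40.59/1.116 = 36.37 years.
Total: 35.27 + 55.51 + 36.37 years.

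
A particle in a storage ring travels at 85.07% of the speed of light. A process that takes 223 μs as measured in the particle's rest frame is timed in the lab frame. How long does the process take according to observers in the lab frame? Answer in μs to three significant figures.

Δt = 424 μs

β = 0.8507; γ = 1/√(1 − 0.8507²) = 1/√0.2763 = 1.902
The interval measured in the particle's rest frame is the proper time (both events occur at the same place in that frame); the lab-frame interval is Δt = γτ = 1.902 × 223 μs.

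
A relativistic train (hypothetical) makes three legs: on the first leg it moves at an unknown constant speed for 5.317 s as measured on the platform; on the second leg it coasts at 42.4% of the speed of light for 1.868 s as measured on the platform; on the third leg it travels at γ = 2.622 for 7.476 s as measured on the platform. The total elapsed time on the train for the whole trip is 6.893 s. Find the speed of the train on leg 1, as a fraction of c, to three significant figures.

β = 0.897

Leg 1: speed unknown; τ_1 = 5.317/γ_1.
Leg 2: β = 0.424; γ = 1/√(1 − 0.424²) = 1/√0.8202 = 1.104; τ_2 = 1.868/1.104 = 1.692 s.
Leg 3: γ = 2.622; τ_3 = 7.476/2.622 = 2.851 s.
Total proper time: τ_1 + 1.692 + 2.851 = 6.893, so τ_1 = 6.893 − 4.543 = 2.350 s.
γ_1 = 5.317/2.350 = 2.263; β = √(1 − 1/γ²) = √0.8047.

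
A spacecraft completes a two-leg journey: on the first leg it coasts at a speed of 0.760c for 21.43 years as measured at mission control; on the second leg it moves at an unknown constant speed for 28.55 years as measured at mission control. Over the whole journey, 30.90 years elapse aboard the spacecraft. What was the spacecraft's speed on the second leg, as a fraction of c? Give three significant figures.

β = 0.804

Leg 1: γ = 1/√(1 − 0.760²) = 1/√0.4224 = 1.539; τ_1 = 21.43/1.539 = 13.93 years.
Leg 2: speed unknown; τ_2 = 28.55/γ_2.
Total proper time: 13.93 + τ_2 = 30.90, so τ_2 = 30.90 − 13.93 = 16.97 years.
γ_2 = 28.55/16.97 = 1.682; β = √(1 − 1/γ²) = √0.6466.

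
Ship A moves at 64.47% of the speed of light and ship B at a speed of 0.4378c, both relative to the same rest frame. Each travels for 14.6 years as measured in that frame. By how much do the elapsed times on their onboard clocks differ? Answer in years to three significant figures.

A: β = 0.6447; γ = 1/√(1 − 0.6447²) = 1/√0.5844 = 1.308; τ_A = 14.6/1.308 = 11.16 years.
B: γ = 1/√(1 − 0.4378²) = 1/√0.8083 = 1.112; τ_B = 14.6/1.112 = 13.13 years.

|τ_A − τ_B| = 1.97 years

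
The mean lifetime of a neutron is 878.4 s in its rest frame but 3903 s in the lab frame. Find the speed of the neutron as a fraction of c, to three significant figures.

γ = Δt/τ₀ = 3903/878.4 = 4.443
β = √(1 − 1/γ²) = √(1 − 0.05065) = √0.9493

β = 0.974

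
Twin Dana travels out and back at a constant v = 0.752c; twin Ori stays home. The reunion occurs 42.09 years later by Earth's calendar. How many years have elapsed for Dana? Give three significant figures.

γ = 1/√(1 − 0.752²) = 1/√0.4345 = 1.517
Dana's clock measures proper time along the trip: τ = Δt/γ = 42.09/1.517 years.

τ = 27.7 years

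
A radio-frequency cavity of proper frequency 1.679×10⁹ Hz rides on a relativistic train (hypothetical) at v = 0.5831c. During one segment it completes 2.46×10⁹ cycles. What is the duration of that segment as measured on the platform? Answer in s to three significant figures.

Δt = 1.80 s

γ = 1/√(1 − 0.5831²) = 1/√0.6600 = 1.231
Proper time for N cycles: τ = N/f = 2.46×10⁹/(1.679×10⁹) = 1.465×10⁰ s = 1.465 s.
Lab-frame duration Δt = γτ = 1.231 × 1.465 = 1.803 s.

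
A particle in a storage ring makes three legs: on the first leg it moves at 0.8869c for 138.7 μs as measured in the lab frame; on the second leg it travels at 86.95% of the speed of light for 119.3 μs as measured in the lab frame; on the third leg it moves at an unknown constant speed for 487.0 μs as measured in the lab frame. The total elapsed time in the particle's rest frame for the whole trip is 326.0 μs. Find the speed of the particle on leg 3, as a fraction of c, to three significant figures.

Leg 1: γ = 1/√(1 − 0.8869²) = 1/√0.2134 = 2.165; τ_1 = 138.7/2.165 = 64.07 μs.
Leg 2: β = 0.8695; γ = 1/√(1 − 0.8695²) = 1/√0.2440 = 2.025; τ_2 = 119.3/2.025 = 58.93 μs.
Leg 3: speed unknown; τ_3 = 487.0/γ_3.
Total proper time: 64.07 + 58.93 + τ_3 = 326.0, so τ_3 = 326.0 − 123.0 = 203.0 μs.
γ_3 = 487.0/203.0 = 2.399; β = √(1 − 1/γ²) = √0.8262.

β = 0.909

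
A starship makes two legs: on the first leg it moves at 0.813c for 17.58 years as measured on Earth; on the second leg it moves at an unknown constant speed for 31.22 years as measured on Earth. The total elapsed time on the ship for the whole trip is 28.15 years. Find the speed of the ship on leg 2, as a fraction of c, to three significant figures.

Leg 1: γ = 1/√(1 − 0.813²) = 1/√0.3390 = 1.717; τ_1 = 17.58/1.717 = 10.24 years.
Leg 2: speed unknown; τ_2 = 31.22/γ_2.
Total proper time: 10.24 + τ_2 = 28.15, so τ_2 = 28.15 − 10.24 = 17.91 years.
γ_2 = 31.22/17.91 = 1.743; β = √(1 − 1/γ²) = √0.6708.

β = 0.819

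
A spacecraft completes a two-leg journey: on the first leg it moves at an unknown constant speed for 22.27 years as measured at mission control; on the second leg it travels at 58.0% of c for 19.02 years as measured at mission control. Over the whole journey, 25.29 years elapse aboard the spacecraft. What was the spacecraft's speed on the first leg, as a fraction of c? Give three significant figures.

β = 0.898

Leg 1: speed unknown; τ_1 = 22.27/γ_1.
Leg 2: β = 0.580; γ = 1/√(1 − 0.580²) = 1/√0.6636 = 1.228; τ_2 = 19.02/1.228 = 15.49 years.
Total proper time: τ_1 + 15.49 = 25.29, so τ_1 = 25.29 − 15.49 = 9.796 years.
γ_1 = 22.27/9.796 = 2.273; β = √(1 − 1/γ²) = √0.8065.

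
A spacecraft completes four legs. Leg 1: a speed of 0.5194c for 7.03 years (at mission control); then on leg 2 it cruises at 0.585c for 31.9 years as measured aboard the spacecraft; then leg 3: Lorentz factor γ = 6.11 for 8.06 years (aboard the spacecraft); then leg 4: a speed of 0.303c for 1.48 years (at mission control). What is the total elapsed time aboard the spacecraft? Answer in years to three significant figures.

Leg 1: γ = 1/√(1 − 0.5194²) = 1/√0.7302 = 1.170; τ_1 = 7.03/1.170 = 6.007 years.
Leg 2: 31.9 years is already measured aboard the spacecraft.
Leg 3: 8.06 years is already measured aboard the spacecraft.
Leg 4: γ = 1/√(1 − 0.303²) = 1/√0.9082 = 1.049; τ_4 = 1.48/1.049 = 1.410 years.
Total: 6.007 + 31.90 + 8.060 + 1.410 years.

τ = 47.4 years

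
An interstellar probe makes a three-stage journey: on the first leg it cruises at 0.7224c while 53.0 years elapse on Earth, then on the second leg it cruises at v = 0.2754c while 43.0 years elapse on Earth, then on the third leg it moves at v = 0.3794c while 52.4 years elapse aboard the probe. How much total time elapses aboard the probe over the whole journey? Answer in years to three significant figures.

τ = 130 years

Leg 1: γ = 1/√(1 − 0.7224²) = 1/√0.4781 = 1.446; τ_1 = 53.0/1.446 = 36.65 years.
Leg 2: γ = 1/√(1 − 0.2754²) = 1/√0.9242 = 1.040; τ_2 = 43.0/1.040 = 41.34 years.
Leg 3: 52.4 years is already measured aboard the probe.
Total: 36.65 + 41.34 + 52.40 years.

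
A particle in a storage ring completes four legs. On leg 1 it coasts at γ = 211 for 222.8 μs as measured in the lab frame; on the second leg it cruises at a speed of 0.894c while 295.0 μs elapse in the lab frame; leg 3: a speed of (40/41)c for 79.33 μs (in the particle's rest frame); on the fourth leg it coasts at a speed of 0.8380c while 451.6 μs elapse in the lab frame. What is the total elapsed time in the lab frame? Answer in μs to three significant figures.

Δt = 1330 μs

Leg 1: 222.8 μs is already measured in the lab frame.
Leg 2: 295.0 μs is already measured in the lab frame.
Leg 3: γ = 1/√(1 − (40/41)²) = 41/9 ≈ 4.556; Δt_3 = 4.556 × 79.33 = 361.4 μs.
Leg 4: 451.6 μs is already measured in the lab frame.
Total: 222.8 + 295.0 + 361.4 + 451.6 μs.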